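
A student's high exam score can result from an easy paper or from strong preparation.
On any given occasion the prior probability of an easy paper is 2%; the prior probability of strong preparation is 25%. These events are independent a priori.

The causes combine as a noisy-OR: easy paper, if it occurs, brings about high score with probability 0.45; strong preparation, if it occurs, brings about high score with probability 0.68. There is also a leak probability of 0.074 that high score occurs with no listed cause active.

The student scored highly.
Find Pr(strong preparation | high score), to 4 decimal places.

Pr(strong preparation | high score) ≈ 0.7409

Under noisy-OR, P(high score | causes) = 1 − (1−0.074)·∏(1−qᵢ) over the active causes.
By total probability over the 4 (easy paper, strong preparation) configurations:
  P(high score) = 0.074*0.98*0.75 + 0.70368*0.98*0.25 + 0.4907*0.02*0.75 + 0.837024*0.02*0.25
        = 0.054390 + 0.172402 + 0.007361 + 0.004185 = 0.238338
The terms with strong preparation present sum to 0.176587, so
  P(strong preparation | high score) = 0.176587 / 0.238338 ≈ 0.7409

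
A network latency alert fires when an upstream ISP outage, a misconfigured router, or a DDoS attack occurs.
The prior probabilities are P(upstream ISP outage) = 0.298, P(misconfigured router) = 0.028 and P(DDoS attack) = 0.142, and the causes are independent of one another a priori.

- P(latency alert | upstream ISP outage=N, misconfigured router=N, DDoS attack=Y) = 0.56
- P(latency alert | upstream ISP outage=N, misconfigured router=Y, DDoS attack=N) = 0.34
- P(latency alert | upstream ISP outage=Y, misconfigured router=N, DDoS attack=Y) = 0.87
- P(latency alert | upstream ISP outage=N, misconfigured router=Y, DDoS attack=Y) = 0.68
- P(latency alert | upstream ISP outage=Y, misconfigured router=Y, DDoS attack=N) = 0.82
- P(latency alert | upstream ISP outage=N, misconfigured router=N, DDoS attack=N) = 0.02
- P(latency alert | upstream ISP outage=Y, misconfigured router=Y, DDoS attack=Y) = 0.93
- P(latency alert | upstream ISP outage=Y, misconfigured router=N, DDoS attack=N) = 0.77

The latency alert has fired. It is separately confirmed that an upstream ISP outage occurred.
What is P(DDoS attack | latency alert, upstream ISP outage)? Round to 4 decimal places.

For the numerator, keep only DDoS attack=true terms: 0.120081 + 0.003698 = 0.123779
The normalizing constant is 0.77×0.972×0.858 + 0.87×0.972×0.142 + 0.82×0.028×0.858 + 0.93×0.028×0.142 = 0.785641
P(DDoS attack | latency alert, upstream ISP outage) = 0.123779/0.785641 ≈ 0.1576

P(DDoS attack | latency alert, upstream ISP outage) ≈ 0.1576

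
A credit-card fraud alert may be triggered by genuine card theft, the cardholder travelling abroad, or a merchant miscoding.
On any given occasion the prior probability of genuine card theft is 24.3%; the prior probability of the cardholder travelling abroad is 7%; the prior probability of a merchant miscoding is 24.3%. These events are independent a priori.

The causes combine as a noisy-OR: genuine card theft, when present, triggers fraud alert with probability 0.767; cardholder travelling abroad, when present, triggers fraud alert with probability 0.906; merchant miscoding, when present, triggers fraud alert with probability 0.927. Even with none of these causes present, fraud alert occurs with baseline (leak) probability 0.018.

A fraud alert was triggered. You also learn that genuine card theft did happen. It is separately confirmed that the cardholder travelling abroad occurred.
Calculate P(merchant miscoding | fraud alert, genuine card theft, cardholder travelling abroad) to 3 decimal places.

Under noisy-OR, P(fraud alert | causes) = 1 − (1−0.018)·∏(1−qᵢ) over the active causes.
Numerator (weight on configurations with merchant miscoding): 0.99843·0.243 = 0.242618
The normalizing constant is 0.978492·0.757 + 0.99843·0.243 = 0.983336
Posterior = 0.242618 / 0.983336 ≈ 0.247

P(merchant miscoding | fraud alert, genuine card theft, cardholder travelling abroad) ≈ 0.247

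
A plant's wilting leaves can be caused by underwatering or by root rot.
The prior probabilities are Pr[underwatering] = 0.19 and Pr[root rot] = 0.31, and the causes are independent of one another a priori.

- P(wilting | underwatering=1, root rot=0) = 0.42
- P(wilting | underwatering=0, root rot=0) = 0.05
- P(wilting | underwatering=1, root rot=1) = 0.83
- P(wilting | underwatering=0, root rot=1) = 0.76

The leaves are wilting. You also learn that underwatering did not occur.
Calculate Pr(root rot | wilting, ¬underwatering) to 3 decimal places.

Pr(root rot | wilting, ¬underwatering) ≈ 0.872

Sum P(wilting|·) weighted by the priors over both values of root rot:
  P(wilting | ¬underwatering) = 0.05·0.69 + 0.76·0.31
        = 0.034500 + 0.235600 = 0.270100
Keeping only the root rot-present terms gives 0.235600, so
  P(root rot | wilting, ¬underwatering) = 0.235600 / 0.270100 ≈ 0.872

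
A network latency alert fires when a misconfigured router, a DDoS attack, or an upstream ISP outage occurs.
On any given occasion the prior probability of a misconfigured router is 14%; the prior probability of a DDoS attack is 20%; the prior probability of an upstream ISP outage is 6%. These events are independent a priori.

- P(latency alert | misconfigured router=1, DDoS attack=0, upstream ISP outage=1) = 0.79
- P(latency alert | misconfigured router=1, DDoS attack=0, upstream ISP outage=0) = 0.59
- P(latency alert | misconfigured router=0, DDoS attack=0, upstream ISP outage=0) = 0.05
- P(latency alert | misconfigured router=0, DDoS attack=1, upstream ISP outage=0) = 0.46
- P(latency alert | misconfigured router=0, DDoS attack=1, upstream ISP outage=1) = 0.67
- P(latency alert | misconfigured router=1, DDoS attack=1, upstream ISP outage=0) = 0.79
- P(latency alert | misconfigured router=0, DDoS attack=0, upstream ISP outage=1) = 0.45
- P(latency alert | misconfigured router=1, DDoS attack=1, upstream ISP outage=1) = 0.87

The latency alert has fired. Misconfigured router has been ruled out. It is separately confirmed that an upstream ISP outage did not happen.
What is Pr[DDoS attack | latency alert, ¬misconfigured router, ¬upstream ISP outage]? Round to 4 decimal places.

Pr[DDoS attack | latency alert, ¬misconfigured router, ¬upstream ISP outage] ≈ 0.6970

P(latency alert | ¬misconfigured router, ¬upstream ISP outage) = 0.05*0.8 + 0.46*0.2 = 0.040000 + 0.092000 = 0.132000
Restricting to configurations with DDoS attack present: 0.46*0.2 = 0.092000.
So P(DDoS attack | latency alert, ¬misconfigured router, ¬upstream ISP outage) = 0.092000/0.132000 ≈ 0.6970.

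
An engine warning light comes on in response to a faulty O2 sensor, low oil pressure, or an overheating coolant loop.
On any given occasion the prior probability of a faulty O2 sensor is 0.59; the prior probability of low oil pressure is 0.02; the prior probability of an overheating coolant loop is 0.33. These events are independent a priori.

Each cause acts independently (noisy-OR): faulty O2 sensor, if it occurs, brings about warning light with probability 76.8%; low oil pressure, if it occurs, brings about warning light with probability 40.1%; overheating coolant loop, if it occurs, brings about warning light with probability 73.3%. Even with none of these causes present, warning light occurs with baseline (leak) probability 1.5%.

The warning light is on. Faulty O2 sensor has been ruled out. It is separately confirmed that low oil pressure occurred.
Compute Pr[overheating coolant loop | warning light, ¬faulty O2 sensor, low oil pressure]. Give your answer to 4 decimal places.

Pr[overheating coolant loop | warning light, ¬faulty O2 sensor, low oil pressure] ≈ 0.5030

Under noisy-OR, P(warning light | causes) = 1 − (1−0.015)·∏(1−qᵢ) over the active causes.
Numerator (weight on configurations with overheating coolant loop): 0.842466*0.33 = 0.278014
The normalizing constant is 0.409985*0.67 + 0.842466*0.33 = 0.552704
P(overheating coolant loop | warning light, ¬faulty O2 sensor, low oil pressure) = 0.278014/0.552704 ≈ 0.5030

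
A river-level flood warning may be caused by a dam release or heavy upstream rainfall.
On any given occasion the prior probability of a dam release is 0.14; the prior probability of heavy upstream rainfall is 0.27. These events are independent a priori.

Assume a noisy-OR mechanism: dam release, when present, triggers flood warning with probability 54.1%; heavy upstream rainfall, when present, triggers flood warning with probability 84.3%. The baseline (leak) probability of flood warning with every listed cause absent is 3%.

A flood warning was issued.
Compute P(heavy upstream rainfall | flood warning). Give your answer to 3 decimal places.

P(heavy upstream rainfall | flood warning) ≈ 0.754

Under noisy-OR, P(flood warning | causes) = 1 − (1−0.03)·∏(1−qᵢ) over the active causes.
Numerator (weight on configurations with heavy upstream rainfall): 0.196838 + 0.035158 = 0.231996
The normalizing constant is 0.03*0.86*0.73 + 0.84771*0.86*0.27 + 0.55477*0.14*0.73 + 0.930099*0.14*0.27 = 0.307527
P(heavy upstream rainfall | flood warning) = 0.231996/0.307527 ≈ 0.754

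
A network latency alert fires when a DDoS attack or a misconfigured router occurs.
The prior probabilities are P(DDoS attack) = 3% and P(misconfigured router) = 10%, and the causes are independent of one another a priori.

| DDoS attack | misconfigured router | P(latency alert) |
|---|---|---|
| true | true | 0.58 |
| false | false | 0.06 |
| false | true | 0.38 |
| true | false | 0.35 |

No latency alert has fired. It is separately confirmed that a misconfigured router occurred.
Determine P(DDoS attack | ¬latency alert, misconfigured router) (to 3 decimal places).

P(DDoS attack | ¬latency alert, misconfigured router) ≈ 0.021

Enumerate both values of DDoS attack and weight by the priors:
  P(¬latency alert | misconfigured router) = 0.62·0.97 + 0.42·0.03
        = 0.601400 + 0.012600 = 0.614000
Configurations with DDoS attack contribute 0.012600, so
  P(DDoS attack | ¬latency alert, misconfigured router) = 0.012600 / 0.614000 ≈ 0.021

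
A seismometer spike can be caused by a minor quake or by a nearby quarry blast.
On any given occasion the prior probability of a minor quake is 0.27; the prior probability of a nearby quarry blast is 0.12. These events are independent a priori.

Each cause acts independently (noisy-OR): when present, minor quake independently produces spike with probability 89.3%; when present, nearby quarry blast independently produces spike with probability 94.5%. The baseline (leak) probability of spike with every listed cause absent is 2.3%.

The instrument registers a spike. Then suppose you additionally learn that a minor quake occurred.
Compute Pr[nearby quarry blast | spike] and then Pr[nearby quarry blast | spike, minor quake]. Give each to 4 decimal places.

Pr[nearby quarry blast | spike] ≈ 0.3359; Pr[nearby quarry blast | spike, minor quake] ≈ 0.1315

Under noisy-OR, P(spike | causes) = 1 − (1−0.023)·∏(1−qᵢ) over the active causes.
P(spike) = 0.023·0.73·0.88 + 0.946265·0.73·0.12 + 0.895461·0.27·0.88 + 0.99425·0.27·0.12 = 0.014775 + 0.082893 + 0.212762 + 0.032214 = 0.342644
Restricting to configurations with nearby quarry blast present: 0.082893 + 0.032214 = 0.115107.
P(nearby quarry blast | spike) = 0.115107 / 0.342644 ≈ 0.3359

Now condition on the additional information:
Enumerate both values of nearby quarry blast and weight by the priors:
  P(spike | minor quake) = 0.895461×0.88 + 0.99425×0.12
        = 0.788006 + 0.119310 = 0.907316
The terms with nearby quarry blast present sum to 0.119310, so
  P(nearby quarry blast | spike, minor quake) = 0.119310 / 0.907316 ≈ 0.1315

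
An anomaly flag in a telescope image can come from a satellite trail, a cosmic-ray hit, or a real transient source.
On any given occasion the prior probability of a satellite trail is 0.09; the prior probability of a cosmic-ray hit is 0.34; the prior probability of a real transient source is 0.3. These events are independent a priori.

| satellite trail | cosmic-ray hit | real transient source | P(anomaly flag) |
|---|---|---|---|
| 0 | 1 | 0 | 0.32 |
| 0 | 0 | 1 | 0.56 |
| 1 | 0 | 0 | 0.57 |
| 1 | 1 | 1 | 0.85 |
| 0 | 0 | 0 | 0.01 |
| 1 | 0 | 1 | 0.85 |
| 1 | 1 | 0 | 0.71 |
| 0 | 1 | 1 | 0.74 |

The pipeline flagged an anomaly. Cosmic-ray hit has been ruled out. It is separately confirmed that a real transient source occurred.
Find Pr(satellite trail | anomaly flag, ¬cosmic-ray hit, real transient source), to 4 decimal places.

P(anomaly flag | ¬cosmic-ray hit, real transient source) = 0.56·0.91 + 0.85·0.09 = 0.509600 + 0.076500 = 0.586100
Of this, 0.076500 comes from 0.85·0.09 (the satellite trail=true cases).
So P(satellite trail | anomaly flag, ¬cosmic-ray hit, real transient source) = 0.076500/0.586100 ≈ 0.1305.

Pr(satellite trail | anomaly flag, ¬cosmic-ray hit, real transient source) ≈ 0.1305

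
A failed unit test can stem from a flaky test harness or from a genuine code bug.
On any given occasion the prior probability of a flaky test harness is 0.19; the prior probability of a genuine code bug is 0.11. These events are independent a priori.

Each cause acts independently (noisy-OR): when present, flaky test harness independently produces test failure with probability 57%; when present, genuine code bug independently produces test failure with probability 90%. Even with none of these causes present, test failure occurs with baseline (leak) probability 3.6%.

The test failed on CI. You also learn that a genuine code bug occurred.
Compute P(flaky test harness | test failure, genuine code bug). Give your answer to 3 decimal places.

P(flaky test harness | test failure, genuine code bug) ≈ 0.199

Under noisy-OR, P(test failure | causes) = 1 − (1−0.036)·∏(1−qᵢ) over the active causes.
For the numerator, keep only flaky test harness=true terms: 0.958548*0.19 = 0.182124
Denominator P(test failure | genuine code bug): 0.9036*0.81 + 0.958548*0.19 = 0.914040
Posterior = 0.182124 / 0.914040 ≈ 0.199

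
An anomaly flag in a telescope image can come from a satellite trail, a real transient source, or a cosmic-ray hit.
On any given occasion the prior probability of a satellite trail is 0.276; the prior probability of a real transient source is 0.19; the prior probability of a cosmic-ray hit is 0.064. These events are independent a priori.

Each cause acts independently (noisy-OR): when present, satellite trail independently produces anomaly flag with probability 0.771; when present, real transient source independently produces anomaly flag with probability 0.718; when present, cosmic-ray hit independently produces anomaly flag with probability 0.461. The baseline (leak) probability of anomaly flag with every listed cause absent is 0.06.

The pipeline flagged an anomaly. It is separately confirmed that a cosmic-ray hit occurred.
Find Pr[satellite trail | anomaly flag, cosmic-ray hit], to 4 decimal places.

Under noisy-OR, P(anomaly flag | causes) = 1 − (1−0.06)·∏(1−qᵢ) over the active causes.
Weight on satellite trail=true, given the evidence: 0.197621 + 0.050724 = 0.248345
Denominator P(anomaly flag | cosmic-ray hit): 0.49334×0.724×0.81 + 0.857122×0.724×0.19 + 0.883975×0.276×0.81 + 0.967281×0.276×0.19 = 0.655565
Posterior = 0.248345 / 0.655565 ≈ 0.3788

Pr[satellite trail | anomaly flag, cosmic-ray hit] ≈ 0.3788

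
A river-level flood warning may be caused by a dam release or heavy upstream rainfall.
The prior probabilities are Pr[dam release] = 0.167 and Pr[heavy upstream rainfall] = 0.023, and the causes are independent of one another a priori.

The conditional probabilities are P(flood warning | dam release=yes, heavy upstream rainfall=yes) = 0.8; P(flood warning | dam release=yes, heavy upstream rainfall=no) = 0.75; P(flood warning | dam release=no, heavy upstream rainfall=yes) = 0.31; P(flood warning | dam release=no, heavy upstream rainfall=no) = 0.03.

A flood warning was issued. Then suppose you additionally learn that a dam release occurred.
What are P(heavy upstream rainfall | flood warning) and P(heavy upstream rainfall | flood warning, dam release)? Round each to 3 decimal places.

Numerator (weight on configurations with heavy upstream rainfall): 0.005939 + 0.003073 = 0.009012
The normalizing constant is 0.03*0.833*0.977 + 0.31*0.833*0.023 + 0.75*0.167*0.977 + 0.8*0.167*0.023 = 0.155796
Posterior = 0.009012 / 0.155796 ≈ 0.058

Now also conditioning on dam release=true:
Numerator (weight on configurations with heavy upstream rainfall): 0.8*0.023 = 0.018400
Normalizer over all consistent configurations: 0.75*0.977 + 0.8*0.023 = 0.751150
Posterior = 0.018400 / 0.751150 ≈ 0.024

P(heavy upstream rainfall | flood warning) ≈ 0.058; P(heavy upstream rainfall | flood warning, dam release) ≈ 0.024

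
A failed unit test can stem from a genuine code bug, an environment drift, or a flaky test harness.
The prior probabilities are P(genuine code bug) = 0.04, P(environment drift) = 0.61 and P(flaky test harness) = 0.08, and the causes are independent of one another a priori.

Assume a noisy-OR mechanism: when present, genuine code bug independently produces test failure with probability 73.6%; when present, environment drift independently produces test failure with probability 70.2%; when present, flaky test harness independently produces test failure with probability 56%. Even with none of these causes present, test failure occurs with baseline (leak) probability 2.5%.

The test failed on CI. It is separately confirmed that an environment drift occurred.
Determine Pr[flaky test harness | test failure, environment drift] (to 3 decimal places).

Under noisy-OR, P(test failure | causes) = 1 − (1−0.025)·∏(1−qᵢ) over the active causes.
Enumerate the 4 (genuine code bug, flaky test harness) configurations and weight by the priors:
  P(test failure | environment drift) = 0.70945·0.96·0.92 + 0.872158·0.96·0.08 + 0.923295·0.04·0.92 + 0.96625·0.04·0.08
        = 0.626586 + 0.066982 + 0.033977 + 0.003092 = 0.730637
Configurations with flaky test harness contribute 0.070074, so
  P(flaky test harness | test failure, environment drift) = 0.070074 / 0.730637 ≈ 0.096

Pr[flaky test harness | test failure, environment drift] ≈ 0.096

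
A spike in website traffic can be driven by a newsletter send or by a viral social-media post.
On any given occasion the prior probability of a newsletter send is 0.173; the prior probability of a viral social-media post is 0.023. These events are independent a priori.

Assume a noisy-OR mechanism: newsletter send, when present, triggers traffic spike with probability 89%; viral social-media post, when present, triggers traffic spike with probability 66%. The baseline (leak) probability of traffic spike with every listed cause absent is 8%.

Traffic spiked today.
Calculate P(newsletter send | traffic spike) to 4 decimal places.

P(newsletter send | traffic spike) ≈ 0.6672

Under noisy-OR, P(traffic spike | causes) = 1 − (1−0.08)·∏(1−qᵢ) over the active causes.
P(traffic spike) = 0.08*0.827*0.977 + 0.6872*0.827*0.023 + 0.8988*0.173*0.977 + 0.965592*0.173*0.023 = 0.064638 + 0.013071 + 0.151916 + 0.003842 = 0.233467
Of this, 0.155758 comes from 0.151916 + 0.003842 (the newsletter send=true cases).
So P(newsletter send | traffic spike) = 0.155758/0.233467 ≈ 0.6672.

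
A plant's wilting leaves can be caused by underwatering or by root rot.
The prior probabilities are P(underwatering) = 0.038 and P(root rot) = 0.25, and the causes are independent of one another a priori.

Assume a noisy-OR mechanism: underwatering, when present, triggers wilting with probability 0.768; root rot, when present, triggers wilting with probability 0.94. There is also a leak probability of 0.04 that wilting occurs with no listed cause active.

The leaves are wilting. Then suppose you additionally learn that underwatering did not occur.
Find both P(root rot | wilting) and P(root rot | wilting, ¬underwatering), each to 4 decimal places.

Under noisy-OR, P(wilting | causes) = 1 − (1−0.04)·∏(1−qᵢ) over the active causes.
Enumerate the 4 (underwatering, root rot) configurations and weight by the priors:
  P(wilting) = 0.04×0.962×0.75 + 0.9424×0.962×0.25 + 0.77728×0.038×0.75 + 0.986637×0.038×0.25
        = 0.028860 + 0.226647 + 0.022152 + 0.009373 = 0.287032
Keeping only the root rot-present terms gives 0.236020, so
  P(root rot | wilting) = 0.236020 / 0.287032 ≈ 0.8223

Now condition on the additional information:
Enumerate both values of root rot and weight by the priors:
  P(wilting | ¬underwatering) = 0.04*0.75 + 0.9424*0.25
        = 0.030000 + 0.235600 = 0.265600
Keeping only the root rot-present terms gives 0.235600, so
  P(root rot | wilting, ¬underwatering) = 0.235600 / 0.265600 ≈ 0.8870
Ruling out underwatering raises the posterior on root rot — the flip side of explaining away.

P(root rot | wilting) ≈ 0.8223; P(root rot | wilting, ¬underwatering) ≈ 0.8870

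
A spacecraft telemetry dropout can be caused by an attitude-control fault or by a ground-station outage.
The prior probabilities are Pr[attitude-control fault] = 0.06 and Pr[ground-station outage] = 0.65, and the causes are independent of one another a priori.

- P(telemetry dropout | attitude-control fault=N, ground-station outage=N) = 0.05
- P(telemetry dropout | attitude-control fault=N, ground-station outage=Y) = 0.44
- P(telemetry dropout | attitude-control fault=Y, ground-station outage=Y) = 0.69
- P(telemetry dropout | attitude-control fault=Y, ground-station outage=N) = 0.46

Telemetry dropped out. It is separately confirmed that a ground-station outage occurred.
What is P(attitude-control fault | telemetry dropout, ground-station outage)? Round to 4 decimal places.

Weight on attitude-control fault=true, given the evidence: 0.69*0.06 = 0.041400
The normalizing constant is 0.44*0.94 + 0.69*0.06 = 0.455000
Posterior = 0.041400 / 0.455000 ≈ 0.0910

P(attitude-control fault | telemetry dropout, ground-station outage) ≈ 0.0910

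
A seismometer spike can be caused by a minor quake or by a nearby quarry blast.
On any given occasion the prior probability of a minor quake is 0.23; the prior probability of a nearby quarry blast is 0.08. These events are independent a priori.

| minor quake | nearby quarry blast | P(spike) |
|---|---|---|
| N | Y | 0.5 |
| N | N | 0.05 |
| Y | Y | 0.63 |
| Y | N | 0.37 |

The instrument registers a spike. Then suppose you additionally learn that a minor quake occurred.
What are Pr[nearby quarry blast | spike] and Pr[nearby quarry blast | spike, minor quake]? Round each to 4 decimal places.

Numerator (weight on configurations with nearby quarry blast): 0.030800 + 0.011592 = 0.042392
Denominator P(spike): 0.05·0.77·0.92 + 0.5·0.77·0.08 + 0.37·0.23·0.92 + 0.63·0.23·0.08 = 0.156104
P(nearby quarry blast | spike) = 0.042392/0.156104 ≈ 0.2716

Now condition on the additional information:
P(spike | minor quake) = 0.37·0.92 + 0.63·0.08 = 0.340400 + 0.050400 = 0.390800
Of this, 0.050400 comes from 0.63·0.08 (the nearby quarry blast=true cases).
P(nearby quarry blast | spike, minor quake) = 0.050400 / 0.390800 ≈ 0.1290
The drop from 0.2716 to 0.1290 is the explaining-away (discounting) effect.

Pr[nearby quarry blast | spike] ≈ 0.2716; Pr[nearby quarry blast | spike, minor quake] ≈ 0.1290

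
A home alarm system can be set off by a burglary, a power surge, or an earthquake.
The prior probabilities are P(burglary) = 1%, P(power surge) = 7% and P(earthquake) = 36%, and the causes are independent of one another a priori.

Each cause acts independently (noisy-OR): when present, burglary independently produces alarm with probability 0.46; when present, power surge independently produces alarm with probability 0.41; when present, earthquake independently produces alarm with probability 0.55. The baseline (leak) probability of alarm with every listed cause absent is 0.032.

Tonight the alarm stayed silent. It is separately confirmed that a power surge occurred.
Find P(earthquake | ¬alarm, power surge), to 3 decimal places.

Under noisy-OR, P(alarm | causes) = 1 − (1−0.032)·∏(1−qᵢ) over the active causes.
P(¬alarm | power surge) = 0.57112×0.99×0.64 + 0.257004×0.99×0.36 + 0.308405×0.01×0.64 + 0.138782×0.01×0.36 = 0.361862 + 0.091596 + 0.001974 + 0.000500 = 0.455932
Restricting to configurations with earthquake present: 0.091596 + 0.000500 = 0.092096.
So P(earthquake | ¬alarm, power surge) = 0.092096/0.455932 ≈ 0.202.

P(earthquake | ¬alarm, power surge) ≈ 0.202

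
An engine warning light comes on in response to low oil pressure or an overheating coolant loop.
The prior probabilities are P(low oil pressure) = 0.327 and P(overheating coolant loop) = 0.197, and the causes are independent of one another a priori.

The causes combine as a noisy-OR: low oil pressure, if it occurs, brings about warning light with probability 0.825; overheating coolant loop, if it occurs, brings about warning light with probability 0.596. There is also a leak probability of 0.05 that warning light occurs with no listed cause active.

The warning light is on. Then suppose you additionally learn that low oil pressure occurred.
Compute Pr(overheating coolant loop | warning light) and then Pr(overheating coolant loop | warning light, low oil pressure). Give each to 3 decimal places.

Pr(overheating coolant loop | warning light) ≈ 0.366; Pr(overheating coolant loop | warning light, low oil pressure) ≈ 0.215

Under noisy-OR, P(warning light | causes) = 1 − (1−0.05)·∏(1−qᵢ) over the active causes.
By total probability over the 4 (low oil pressure, overheating coolant loop) configurations:
  P(warning light) = 0.05*0.673*0.803 + 0.6162*0.673*0.197 + 0.83375*0.327*0.803 + 0.932835*0.327*0.197
        = 0.027021 + 0.081696 + 0.218927 + 0.060092 = 0.387736
The terms with overheating coolant loop present sum to 0.141788, so
  P(overheating coolant loop | warning light) = 0.141788 / 0.387736 ≈ 0.366

Now condition on the additional information:
Enumerate both values of overheating coolant loop and weight by the priors:
  P(warning light | low oil pressure) = 0.83375·0.803 + 0.932835·0.197
        = 0.669501 + 0.183768 = 0.853269
The terms with overheating coolant loop present sum to 0.183768, so
  P(overheating coolant loop | warning light, low oil pressure) = 0.183768 / 0.853269 ≈ 0.215
This is intercausal reasoning (explaining away): once low oil pressure accounts for the warning light, overheating coolant loop becomes less likely.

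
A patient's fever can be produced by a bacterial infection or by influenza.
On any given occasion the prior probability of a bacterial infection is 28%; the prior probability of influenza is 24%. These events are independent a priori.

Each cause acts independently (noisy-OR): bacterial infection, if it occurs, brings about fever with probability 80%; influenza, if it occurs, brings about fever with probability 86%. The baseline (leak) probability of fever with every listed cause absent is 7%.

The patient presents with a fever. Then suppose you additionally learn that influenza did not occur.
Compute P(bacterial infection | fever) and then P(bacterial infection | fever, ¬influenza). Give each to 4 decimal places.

P(bacterial infection | fever) ≈ 0.5586; P(bacterial infection | fever, ¬influenza) ≈ 0.8189

Under noisy-OR, P(fever | causes) = 1 − (1−0.07)·∏(1−qᵢ) over the active causes.
P(fever) = 0.07*0.72*0.76 + 0.8698*0.72*0.24 + 0.814*0.28*0.76 + 0.97396*0.28*0.24 = 0.038304 + 0.150301 + 0.173219 + 0.065450 = 0.427274
The bacterial infection-present share is 0.173219 + 0.065450 = 0.238669.
P(bacterial infection | fever) = 0.238669 / 0.427274 ≈ 0.5586

Now condition on the additional information:
P(fever | ¬influenza) = 0.07×0.72 + 0.814×0.28 = 0.050400 + 0.227920 = 0.278320
The bacterial infection-present share is 0.814×0.28 = 0.227920.
P(bacterial infection | fever, ¬influenza) = 0.227920 / 0.278320 ≈ 0.8189
Ruling out influenza raises the posterior on bacterial infection — the flip side of explaining away.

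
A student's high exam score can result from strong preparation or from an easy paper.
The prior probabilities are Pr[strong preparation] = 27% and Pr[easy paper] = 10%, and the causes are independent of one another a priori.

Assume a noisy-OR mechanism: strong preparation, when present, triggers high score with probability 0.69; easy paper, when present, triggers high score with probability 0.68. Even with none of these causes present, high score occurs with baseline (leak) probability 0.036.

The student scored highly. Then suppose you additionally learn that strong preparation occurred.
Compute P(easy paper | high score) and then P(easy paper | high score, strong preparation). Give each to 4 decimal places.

Under noisy-OR, P(high score | causes) = 1 − (1−0.036)·∏(1−qᵢ) over the active causes.
P(high score) = 0.036*0.73*0.9 + 0.69152*0.73*0.1 + 0.70116*0.27*0.9 + 0.904371*0.27*0.1 = 0.023652 + 0.050481 + 0.170382 + 0.024418 = 0.268933
The easy paper-present share is 0.050481 + 0.024418 = 0.074899.
Hence the posterior is 0.074899/0.268933 ≈ 0.2785.

Now also conditioning on strong preparation=true:
For the numerator, keep only easy paper=true terms: 0.904371·0.1 = 0.090437
Denominator P(high score | strong preparation): 0.70116·0.9 + 0.904371·0.1 = 0.721481
Posterior = 0.090437 / 0.721481 ≈ 0.1253
— strong preparation explains away the evidence for easy paper.

P(easy paper | high score) ≈ 0.2785; P(easy paper | high score, strong preparation) ≈ 0.1253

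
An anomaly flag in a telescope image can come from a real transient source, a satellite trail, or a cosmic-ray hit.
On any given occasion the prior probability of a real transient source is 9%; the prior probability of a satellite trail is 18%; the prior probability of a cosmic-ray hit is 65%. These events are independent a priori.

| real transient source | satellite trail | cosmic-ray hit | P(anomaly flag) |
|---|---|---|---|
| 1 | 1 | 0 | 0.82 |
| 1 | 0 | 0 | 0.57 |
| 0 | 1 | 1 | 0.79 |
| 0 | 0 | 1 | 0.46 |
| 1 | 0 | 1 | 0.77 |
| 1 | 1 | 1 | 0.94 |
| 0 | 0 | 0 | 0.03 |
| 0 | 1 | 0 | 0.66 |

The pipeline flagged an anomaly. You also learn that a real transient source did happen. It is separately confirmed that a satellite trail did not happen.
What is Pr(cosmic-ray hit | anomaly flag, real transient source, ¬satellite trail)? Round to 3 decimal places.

Pr(cosmic-ray hit | anomaly flag, real transient source, ¬satellite trail) ≈ 0.715

Enumerate both values of cosmic-ray hit and weight by the priors:
  P(anomaly flag | real transient source, ¬satellite trail) = 0.57*0.35 + 0.77*0.65
        = 0.199500 + 0.500500 = 0.700000
Configurations with cosmic-ray hit contribute 0.500500, so
  P(cosmic-ray hit | anomaly flag, real transient source, ¬satellite trail) = 0.500500 / 0.700000 ≈ 0.715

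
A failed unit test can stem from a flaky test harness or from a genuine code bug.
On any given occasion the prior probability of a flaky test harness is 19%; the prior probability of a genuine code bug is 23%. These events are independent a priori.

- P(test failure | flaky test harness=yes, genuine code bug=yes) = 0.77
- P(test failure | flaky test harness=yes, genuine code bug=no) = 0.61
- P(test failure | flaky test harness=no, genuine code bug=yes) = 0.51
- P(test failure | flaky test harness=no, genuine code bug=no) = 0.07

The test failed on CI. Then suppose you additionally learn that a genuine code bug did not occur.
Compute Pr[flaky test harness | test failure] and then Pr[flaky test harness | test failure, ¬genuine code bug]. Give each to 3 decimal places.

Pr[flaky test harness | test failure] ≈ 0.470; Pr[flaky test harness | test failure, ¬genuine code bug] ≈ 0.671

Sum P(test failure|·) weighted by the priors over the 4 (flaky test harness, genuine code bug) configurations:
  P(test failure) = 0.07*0.81*0.77 + 0.51*0.81*0.23 + 0.61*0.19*0.77 + 0.77*0.19*0.23
        = 0.043659 + 0.095013 + 0.089243 + 0.033649 = 0.261564
The terms with flaky test harness present sum to 0.122892, so
  P(flaky test harness | test failure) = 0.122892 / 0.261564 ≈ 0.470

With the extra evidence:
Enumerate both values of flaky test harness and weight by the priors:
  P(test failure | ¬genuine code bug) = 0.07×0.81 + 0.61×0.19
        = 0.056700 + 0.115900 = 0.172600
Configurations with flaky test harness contribute 0.115900, so
  P(flaky test harness | test failure, ¬genuine code bug) = 0.115900 / 0.172600 ≈ 0.671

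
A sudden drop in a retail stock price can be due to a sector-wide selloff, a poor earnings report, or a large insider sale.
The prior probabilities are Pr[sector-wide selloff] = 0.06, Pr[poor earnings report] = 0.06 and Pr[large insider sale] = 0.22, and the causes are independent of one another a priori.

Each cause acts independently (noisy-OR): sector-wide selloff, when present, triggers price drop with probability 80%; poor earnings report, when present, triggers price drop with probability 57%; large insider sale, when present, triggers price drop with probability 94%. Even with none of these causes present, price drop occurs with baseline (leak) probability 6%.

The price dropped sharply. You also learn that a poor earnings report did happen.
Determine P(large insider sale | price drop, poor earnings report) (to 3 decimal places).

P(large insider sale | price drop, poor earnings report) ≈ 0.309

Under noisy-OR, P(price drop | causes) = 1 − (1−0.06)·∏(1−qᵢ) over the active causes.
P(price drop | poor earnings report) = 0.5958·0.94·0.78 + 0.975748·0.94·0.22 + 0.91916·0.06·0.78 + 0.99515·0.06·0.22 = 0.436841 + 0.201785 + 0.043017 + 0.013136 = 0.694779
The large insider sale-present share is 0.201785 + 0.013136 = 0.214921.
So P(large insider sale | price drop, poor earnings report) = 0.214921/0.694779 ≈ 0.309.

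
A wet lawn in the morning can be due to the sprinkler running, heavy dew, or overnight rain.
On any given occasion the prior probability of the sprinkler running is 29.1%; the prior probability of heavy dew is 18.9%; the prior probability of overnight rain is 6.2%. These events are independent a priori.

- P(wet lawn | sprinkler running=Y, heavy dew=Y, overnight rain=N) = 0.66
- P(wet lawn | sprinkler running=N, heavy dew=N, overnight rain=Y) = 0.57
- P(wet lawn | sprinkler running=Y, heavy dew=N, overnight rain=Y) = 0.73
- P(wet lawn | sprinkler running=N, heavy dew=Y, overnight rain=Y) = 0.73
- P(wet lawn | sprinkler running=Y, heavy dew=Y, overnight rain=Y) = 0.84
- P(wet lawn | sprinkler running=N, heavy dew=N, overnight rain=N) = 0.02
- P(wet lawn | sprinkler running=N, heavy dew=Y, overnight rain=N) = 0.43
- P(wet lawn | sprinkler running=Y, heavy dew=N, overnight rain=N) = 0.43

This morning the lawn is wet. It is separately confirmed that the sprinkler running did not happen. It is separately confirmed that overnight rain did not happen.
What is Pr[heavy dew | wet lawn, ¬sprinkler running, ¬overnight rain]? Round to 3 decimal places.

Pr[heavy dew | wet lawn, ¬sprinkler running, ¬overnight rain] ≈ 0.834

Sum P(wet lawn|·) weighted by the priors over both values of heavy dew:
  P(wet lawn | ¬sprinkler running, ¬overnight rain) = 0.02×0.811 + 0.43×0.189
        = 0.016220 + 0.081270 = 0.097490
The terms with heavy dew present sum to 0.081270, so
  P(heavy dew | wet lawn, ¬sprinkler running, ¬overnight rain) = 0.081270 / 0.097490 ≈ 0.834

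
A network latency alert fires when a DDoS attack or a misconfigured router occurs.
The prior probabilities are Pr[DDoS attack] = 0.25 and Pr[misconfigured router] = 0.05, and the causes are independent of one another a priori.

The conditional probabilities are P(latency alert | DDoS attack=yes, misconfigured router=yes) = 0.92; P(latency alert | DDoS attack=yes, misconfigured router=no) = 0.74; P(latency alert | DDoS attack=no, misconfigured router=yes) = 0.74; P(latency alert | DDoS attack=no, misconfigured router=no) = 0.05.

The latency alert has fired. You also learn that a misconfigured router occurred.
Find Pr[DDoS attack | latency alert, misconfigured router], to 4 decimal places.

Pr[DDoS attack | latency alert, misconfigured router] ≈ 0.2930

P(latency alert | misconfigured router) = 0.74*0.75 + 0.92*0.25 = 0.555000 + 0.230000 = 0.785000
The DDoS attack-present share is 0.92*0.25 = 0.230000.
Hence the posterior is 0.230000/0.785000 ≈ 0.2930.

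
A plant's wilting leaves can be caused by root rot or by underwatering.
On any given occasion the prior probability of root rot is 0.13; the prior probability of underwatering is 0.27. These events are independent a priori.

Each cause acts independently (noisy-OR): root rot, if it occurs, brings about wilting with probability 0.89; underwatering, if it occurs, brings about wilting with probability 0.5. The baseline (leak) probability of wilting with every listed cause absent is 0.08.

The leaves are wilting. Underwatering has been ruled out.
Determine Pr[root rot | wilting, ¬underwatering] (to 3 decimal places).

Under noisy-OR, P(wilting | causes) = 1 − (1−0.08)·∏(1−qᵢ) over the active causes.
Sum P(wilting|·) weighted by the priors over both values of root rot:
  P(wilting | ¬underwatering) = 0.08·0.87 + 0.8988·0.13
        = 0.069600 + 0.116844 = 0.186444
The terms with root rot present sum to 0.116844, so
  P(root rot | wilting, ¬underwatering) = 0.116844 / 0.186444 ≈ 0.627

Pr[root rot | wilting, ¬underwatering] ≈ 0.627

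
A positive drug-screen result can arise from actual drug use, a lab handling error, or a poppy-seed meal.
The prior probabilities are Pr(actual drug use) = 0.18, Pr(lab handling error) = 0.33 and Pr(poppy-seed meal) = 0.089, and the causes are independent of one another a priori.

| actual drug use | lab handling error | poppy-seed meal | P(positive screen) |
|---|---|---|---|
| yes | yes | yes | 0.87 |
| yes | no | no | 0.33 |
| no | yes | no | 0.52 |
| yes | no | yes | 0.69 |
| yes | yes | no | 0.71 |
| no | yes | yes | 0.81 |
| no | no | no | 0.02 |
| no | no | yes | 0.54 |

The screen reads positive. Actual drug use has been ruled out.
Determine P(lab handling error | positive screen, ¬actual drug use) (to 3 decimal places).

P(lab handling error | positive screen, ¬actual drug use) ≈ 0.802

P(positive screen | ¬actual drug use) = 0.02×0.67×0.911 + 0.54×0.67×0.089 + 0.52×0.33×0.911 + 0.81×0.33×0.089 = 0.012207 + 0.032200 + 0.156328 + 0.023790 = 0.224525
Of this, 0.180118 comes from 0.156328 + 0.023790 (the lab handling error=true cases).
P(lab handling error | positive screen, ¬actual drug use) = 0.180118 / 0.224525 ≈ 0.802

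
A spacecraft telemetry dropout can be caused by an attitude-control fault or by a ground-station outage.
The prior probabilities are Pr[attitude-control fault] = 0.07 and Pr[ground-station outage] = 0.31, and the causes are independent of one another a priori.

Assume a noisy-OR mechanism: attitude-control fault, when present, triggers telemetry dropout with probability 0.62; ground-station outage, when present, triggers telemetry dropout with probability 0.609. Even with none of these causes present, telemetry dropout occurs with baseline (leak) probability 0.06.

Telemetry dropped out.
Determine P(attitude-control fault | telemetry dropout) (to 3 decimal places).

Under noisy-OR, P(telemetry dropout | causes) = 1 − (1−0.06)·∏(1−qᵢ) over the active causes.
Sum P(telemetry dropout|·) weighted by the priors over the 4 (attitude-control fault, ground-station outage) configurations:
  P(telemetry dropout) = 0.06×0.93×0.69 + 0.63246×0.93×0.31 + 0.6428×0.07×0.69 + 0.860335×0.07×0.31
        = 0.038502 + 0.182338 + 0.031047 + 0.018669 = 0.270556
The terms with attitude-control fault present sum to 0.049716, so
  P(attitude-control fault | telemetry dropout) = 0.049716 / 0.270556 ≈ 0.184

P(attitude-control fault | telemetry dropout) ≈ 0.184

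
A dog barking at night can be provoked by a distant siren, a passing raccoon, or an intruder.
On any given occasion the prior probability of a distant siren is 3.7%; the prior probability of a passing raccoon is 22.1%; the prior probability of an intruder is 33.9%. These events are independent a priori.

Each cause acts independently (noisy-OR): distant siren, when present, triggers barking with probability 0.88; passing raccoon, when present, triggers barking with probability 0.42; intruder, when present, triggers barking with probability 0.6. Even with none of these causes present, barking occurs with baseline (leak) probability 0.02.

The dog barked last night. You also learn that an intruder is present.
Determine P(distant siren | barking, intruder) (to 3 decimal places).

Under noisy-OR, P(barking | causes) = 1 − (1−0.02)·∏(1−qᵢ) over the active causes.
Numerator (weight on configurations with distant siren): 0.027467 + 0.007954 = 0.035421
Denominator P(barking | intruder): 0.608*0.963*0.779 + 0.77264*0.963*0.221 + 0.95296*0.037*0.779 + 0.972717*0.037*0.221 = 0.655965
P(distant siren | barking, intruder) = 0.035421/0.655965 ≈ 0.054

P(distant siren | barking, intruder) ≈ 0.054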